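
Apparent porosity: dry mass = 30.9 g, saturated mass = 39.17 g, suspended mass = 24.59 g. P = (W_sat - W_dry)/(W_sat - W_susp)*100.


P = (39.17 - 30.9) / (39.17 - 24.59) * 100 = 8.27 / 14.58 * 100 = 56.7%

56.7


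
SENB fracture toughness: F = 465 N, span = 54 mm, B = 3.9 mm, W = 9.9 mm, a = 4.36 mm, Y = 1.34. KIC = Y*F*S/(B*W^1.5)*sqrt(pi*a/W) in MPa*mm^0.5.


KIC = 1.34*465*54/(3.9*9.9^1.5)*sqrt(pi*4.36/9.9) = 325.79

325.79


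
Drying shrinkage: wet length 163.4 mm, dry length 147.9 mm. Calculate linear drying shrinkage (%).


DS = (163.4 - 147.9) / 163.4 * 100 = 9.49%

9.49


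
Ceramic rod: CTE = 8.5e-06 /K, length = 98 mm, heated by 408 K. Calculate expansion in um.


dL = 8.5e-06 * 98 * 408 * 1000 = 339.864 um

339.864


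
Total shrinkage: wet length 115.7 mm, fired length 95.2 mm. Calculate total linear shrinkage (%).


TS = (115.7 - 95.2) / 115.7 * 100 = 17.72%

17.72


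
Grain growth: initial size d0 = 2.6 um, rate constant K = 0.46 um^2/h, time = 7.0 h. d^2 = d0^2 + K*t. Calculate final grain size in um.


d^2 = 2.6^2 + 0.46*7.0 = 9.98
d = sqrt(9.98) = 3.16 um

3.16


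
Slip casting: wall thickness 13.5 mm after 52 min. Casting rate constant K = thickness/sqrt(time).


K = 13.5 / sqrt(52) = 13.5 / 7.2111 = 1.872 mm/min^0.5

1.872


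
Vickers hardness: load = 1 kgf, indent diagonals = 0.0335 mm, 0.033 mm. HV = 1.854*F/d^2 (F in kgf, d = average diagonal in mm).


d_avg = (0.0335+0.033)/2 = 0.03325 mm
HV = 1.854*1/0.03325^2 = 1677

1677


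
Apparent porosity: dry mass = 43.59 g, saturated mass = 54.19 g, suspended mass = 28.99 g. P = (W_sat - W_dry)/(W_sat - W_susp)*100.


P = (54.19 - 43.59) / (54.19 - 28.99) * 100 = 10.6 / 25.2 * 100 = 42.1%

42.1


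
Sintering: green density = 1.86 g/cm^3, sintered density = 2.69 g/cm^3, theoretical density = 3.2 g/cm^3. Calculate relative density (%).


Relative = 2.69 / 3.2 * 100 = 84.1%

84.1


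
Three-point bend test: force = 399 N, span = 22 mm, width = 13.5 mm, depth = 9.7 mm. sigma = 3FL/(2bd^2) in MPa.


sigma = 3*399*22/(2*13.5*9.7^2) = 10.4 MPa

10.4


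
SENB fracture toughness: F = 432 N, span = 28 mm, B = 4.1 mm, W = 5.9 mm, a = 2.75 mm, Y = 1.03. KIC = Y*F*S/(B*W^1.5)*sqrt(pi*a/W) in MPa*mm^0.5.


KIC = 1.03*432*28/(4.1*5.9^1.5)*sqrt(pi*2.75/5.9) = 256.59

256.59


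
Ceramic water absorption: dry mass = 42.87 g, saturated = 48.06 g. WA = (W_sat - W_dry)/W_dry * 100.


WA = (48.06 - 42.87) / 42.87 * 100 = 12.11%

12.11


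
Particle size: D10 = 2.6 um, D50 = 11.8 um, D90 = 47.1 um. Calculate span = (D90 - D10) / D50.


Span = (47.1 - 2.6) / 11.8 = 44.5 / 11.8 = 3.771

3.771


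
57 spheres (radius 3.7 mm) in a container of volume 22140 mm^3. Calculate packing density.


V_sphere = 4/3*pi*3.7^3 = 212.1748 mm^3
Total V = 57*212.1748 = 12093.9636 mm^3
PD = 12093.9636 / 22140 = 0.546

0.546


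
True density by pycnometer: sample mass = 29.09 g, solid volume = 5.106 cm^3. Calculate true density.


TD = 29.09 / 5.106 = 5.697 g/cm^3

5.697


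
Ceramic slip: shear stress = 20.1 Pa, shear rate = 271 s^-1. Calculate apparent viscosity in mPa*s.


eta = tau/gamma * 1000 = 20.1/271 * 1000 = 74.2 mPa*s

74.2


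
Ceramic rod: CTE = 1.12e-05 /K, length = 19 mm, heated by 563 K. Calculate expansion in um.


dL = 1.12e-05 * 19 * 563 * 1000 = 119.806 um

119.806


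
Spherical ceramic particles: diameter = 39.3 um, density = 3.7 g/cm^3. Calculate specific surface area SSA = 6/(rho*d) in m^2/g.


SSA = 6 / (3.7 * 39.3) = 0.041 m^2/g

0.041


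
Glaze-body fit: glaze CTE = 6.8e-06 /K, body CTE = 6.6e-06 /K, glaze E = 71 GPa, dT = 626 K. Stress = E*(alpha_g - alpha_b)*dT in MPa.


Stress = 71*1000*(6.8e-06 - 6.6e-06)*626 = 8.9 MPa

8.9


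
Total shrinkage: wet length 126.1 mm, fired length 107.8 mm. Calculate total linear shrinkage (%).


TS = (126.1 - 107.8) / 126.1 * 100 = 14.51%

14.51


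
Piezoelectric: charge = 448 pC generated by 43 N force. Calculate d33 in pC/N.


d33 = 448 / 43 = 10.4 pC/N

10.4


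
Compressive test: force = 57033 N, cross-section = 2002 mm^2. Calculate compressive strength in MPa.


CS = 57033 / 2002 = 28.5 MPa

28.5


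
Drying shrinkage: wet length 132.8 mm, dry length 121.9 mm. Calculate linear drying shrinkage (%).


DS = (132.8 - 121.9) / 132.8 * 100 = 8.21%

8.21


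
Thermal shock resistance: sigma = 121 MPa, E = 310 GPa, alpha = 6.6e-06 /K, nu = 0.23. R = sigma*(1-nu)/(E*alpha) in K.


R = 121*(1-0.23)/(310*1000*6.6e-06) = 46 K

46


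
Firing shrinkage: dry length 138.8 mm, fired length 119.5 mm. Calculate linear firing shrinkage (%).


FS = (138.8 - 119.5) / 138.8 * 100 = 13.9%

13.9


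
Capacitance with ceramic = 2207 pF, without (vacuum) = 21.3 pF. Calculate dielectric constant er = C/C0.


er = 2207 / 21.3 = 103.62

103.62


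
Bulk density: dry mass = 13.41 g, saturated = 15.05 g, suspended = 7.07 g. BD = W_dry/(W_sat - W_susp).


BD = 13.41 / (15.05 - 7.07) = 13.41 / 7.98 = 1.68 g/cm^3

1.68


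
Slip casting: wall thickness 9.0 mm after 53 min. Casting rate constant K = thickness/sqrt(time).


K = 9.0 / sqrt(53) = 9.0 / 7.2801 = 1.236 mm/min^0.5

1.236


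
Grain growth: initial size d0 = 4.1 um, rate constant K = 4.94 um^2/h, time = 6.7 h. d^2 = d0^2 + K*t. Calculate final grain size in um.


d^2 = 4.1^2 + 4.94*6.7 = 49.908
d = sqrt(49.908) = 7.06 um

7.06


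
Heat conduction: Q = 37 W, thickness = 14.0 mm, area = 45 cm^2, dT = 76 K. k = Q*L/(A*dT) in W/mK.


k = 37*14.0/1000/(45/10000*76) = 1.51 W/mK

1.51


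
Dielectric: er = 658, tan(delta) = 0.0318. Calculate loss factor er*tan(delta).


Loss = 658 * 0.0318 = 20.924

20.924


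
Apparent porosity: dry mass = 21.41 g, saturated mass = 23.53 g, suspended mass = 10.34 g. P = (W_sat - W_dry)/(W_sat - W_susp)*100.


P = (23.53 - 21.41) / (23.53 - 10.34) * 100 = 2.12 / 13.19 * 100 = 16.1%

16.1


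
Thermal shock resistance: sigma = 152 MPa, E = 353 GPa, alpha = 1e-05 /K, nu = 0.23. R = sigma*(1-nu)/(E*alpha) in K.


R = 152*(1-0.23)/(353*1000*1e-05) = 33 K

33


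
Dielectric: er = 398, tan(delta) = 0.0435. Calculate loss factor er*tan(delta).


Loss = 398 * 0.0435 = 17.313

17.313


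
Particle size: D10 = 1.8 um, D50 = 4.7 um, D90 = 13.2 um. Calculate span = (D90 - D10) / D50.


Span = (13.2 - 1.8) / 4.7 = 11.4 / 4.7 = 2.426

2.426


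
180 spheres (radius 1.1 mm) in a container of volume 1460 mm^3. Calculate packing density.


V_sphere = 4/3*pi*1.1^3 = 5.5753 mm^3
Total V = 180*5.5753 = 1003.554 mm^3
PD = 1003.554 / 1460 = 0.687

0.687


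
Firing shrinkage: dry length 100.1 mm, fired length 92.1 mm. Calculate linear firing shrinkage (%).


FS = (100.1 - 92.1) / 100.1 * 100 = 7.99%

7.99


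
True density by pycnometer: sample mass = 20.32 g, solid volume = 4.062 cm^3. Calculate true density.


TD = 20.32 / 4.062 = 5.002 g/cm^3

5.002


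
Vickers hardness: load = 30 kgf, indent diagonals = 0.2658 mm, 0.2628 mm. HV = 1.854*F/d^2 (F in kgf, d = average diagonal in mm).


d_avg = (0.2658+0.2628)/2 = 0.2643 mm
HV = 1.854*30/0.2643^2 = 796

796


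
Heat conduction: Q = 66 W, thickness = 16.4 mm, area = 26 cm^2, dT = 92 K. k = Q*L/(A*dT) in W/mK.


k = 66*16.4/1000/(26/10000*92) = 4.53 W/mK

4.53


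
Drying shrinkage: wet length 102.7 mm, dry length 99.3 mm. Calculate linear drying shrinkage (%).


DS = (102.7 - 99.3) / 102.7 * 100 = 3.31%

3.31


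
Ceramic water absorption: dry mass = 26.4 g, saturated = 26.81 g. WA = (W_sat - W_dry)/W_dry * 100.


WA = (26.81 - 26.4) / 26.4 * 100 = 1.55%

1.55


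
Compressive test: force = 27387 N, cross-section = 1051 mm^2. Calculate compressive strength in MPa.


CS = 27387 / 1051 = 26.1 MPa

26.1


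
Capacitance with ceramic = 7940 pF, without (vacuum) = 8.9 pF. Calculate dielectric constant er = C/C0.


er = 7940 / 8.9 = 892.13

892.13


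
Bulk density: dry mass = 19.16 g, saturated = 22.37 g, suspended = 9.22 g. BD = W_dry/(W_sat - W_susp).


BD = 19.16 / (22.37 - 9.22) = 19.16 / 13.15 = 1.457 g/cm^3

1.457


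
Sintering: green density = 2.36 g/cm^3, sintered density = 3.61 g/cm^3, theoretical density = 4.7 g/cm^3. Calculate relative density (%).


Relative = 3.61 / 4.7 * 100 = 76.8%

76.8


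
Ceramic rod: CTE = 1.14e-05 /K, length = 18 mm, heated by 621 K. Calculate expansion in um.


dL = 1.14e-05 * 18 * 621 * 1000 = 127.429 um

127.429


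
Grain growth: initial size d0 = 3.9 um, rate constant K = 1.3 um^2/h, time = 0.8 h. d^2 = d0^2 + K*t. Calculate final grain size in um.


d^2 = 3.9^2 + 1.3*0.8 = 16.25
d = sqrt(16.25) = 4.03 um

4.03


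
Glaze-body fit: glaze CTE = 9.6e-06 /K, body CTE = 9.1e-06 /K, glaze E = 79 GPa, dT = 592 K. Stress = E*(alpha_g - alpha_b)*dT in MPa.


Stress = 79*1000*(9.6e-06 - 9.1e-06)*592 = 23.4 MPa

23.4


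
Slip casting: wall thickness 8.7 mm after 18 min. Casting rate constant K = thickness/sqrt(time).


K = 8.7 / sqrt(18) = 8.7 / 4.2426 = 2.051 mm/min^0.5

2.051


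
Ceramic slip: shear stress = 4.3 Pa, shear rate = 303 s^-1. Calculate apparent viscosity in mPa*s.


eta = tau/gamma * 1000 = 4.3/303 * 1000 = 14.2 mPa*s

14.2


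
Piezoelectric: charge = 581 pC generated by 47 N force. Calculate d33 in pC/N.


d33 = 581 / 47 = 12.4 pC/N

12.4


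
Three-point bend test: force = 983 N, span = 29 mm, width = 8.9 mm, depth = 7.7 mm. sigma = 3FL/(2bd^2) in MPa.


sigma = 3*983*29/(2*8.9*7.7^2) = 81.0 MPa

81.0


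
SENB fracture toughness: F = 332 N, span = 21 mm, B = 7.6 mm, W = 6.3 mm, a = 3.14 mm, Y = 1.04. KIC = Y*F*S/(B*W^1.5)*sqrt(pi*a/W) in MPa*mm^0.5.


KIC = 1.04*332*21/(7.6*6.3^1.5)*sqrt(pi*3.14/6.3) = 75.5

75.5


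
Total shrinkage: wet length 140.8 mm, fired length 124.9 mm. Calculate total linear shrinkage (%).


TS = (140.8 - 124.9) / 140.8 * 100 = 11.29%

11.29


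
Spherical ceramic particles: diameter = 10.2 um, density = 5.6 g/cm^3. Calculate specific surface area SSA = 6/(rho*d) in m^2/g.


SSA = 6 / (5.6 * 10.2) = 0.105 m^2/g

0.105


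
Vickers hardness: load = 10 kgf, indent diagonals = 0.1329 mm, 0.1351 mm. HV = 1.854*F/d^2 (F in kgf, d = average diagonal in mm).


d_avg = (0.1329+0.1351)/2 = 0.134 mm
HV = 1.854*10/0.134^2 = 1033

1033


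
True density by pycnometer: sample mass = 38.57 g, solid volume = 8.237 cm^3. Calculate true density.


TD = 38.57 / 8.237 = 4.683 g/cm^3

4.683


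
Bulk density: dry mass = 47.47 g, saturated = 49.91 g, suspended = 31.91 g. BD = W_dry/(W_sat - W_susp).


BD = 47.47 / (49.91 - 31.91) = 47.47 / 18.0 = 2.637 g/cm^3

2.637


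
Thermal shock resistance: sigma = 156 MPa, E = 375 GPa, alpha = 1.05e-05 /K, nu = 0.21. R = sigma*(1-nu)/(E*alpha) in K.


R = 156*(1-0.21)/(375*1000*1.05e-05) = 31 K

31


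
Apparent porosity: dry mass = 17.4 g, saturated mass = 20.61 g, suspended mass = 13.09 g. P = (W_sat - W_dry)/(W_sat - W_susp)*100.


P = (20.61 - 17.4) / (20.61 - 13.09) * 100 = 3.21 / 7.52 * 100 = 42.7%

42.7


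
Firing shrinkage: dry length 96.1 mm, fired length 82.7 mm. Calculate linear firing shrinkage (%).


FS = (96.1 - 82.7) / 96.1 * 100 = 13.94%

13.94


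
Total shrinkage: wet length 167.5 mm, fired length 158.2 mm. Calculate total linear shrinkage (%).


TS = (167.5 - 158.2) / 167.5 * 100 = 5.55%

5.55


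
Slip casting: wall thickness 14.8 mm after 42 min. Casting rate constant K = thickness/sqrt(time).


K = 14.8 / sqrt(42) = 14.8 / 6.4807 = 2.284 mm/min^0.5

2.284


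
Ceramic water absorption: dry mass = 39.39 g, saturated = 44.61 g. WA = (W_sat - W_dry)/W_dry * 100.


WA = (44.61 - 39.39) / 39.39 * 100 = 13.25%

13.25


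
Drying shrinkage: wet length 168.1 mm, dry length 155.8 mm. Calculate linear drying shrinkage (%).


DS = (168.1 - 155.8) / 168.1 * 100 = 7.32%

7.32


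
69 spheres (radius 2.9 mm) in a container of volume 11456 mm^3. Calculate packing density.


V_sphere = 4/3*pi*2.9^3 = 102.1604 mm^3
Total V = 69*102.1604 = 7049.0676 mm^3
PD = 7049.0676 / 11456 = 0.615

0.615


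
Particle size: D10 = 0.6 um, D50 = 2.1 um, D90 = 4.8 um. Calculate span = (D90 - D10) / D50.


Span = (4.8 - 0.6) / 2.1 = 4.2 / 2.1 = 2.0

2.0


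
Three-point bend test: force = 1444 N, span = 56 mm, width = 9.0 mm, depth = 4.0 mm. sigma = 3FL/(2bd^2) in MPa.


sigma = 3*1444*56/(2*9.0*4.0^2) = 842.3 MPa

842.3


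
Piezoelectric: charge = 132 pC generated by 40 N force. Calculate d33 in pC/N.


d33 = 132 / 40 = 3.3 pC/N

3.3


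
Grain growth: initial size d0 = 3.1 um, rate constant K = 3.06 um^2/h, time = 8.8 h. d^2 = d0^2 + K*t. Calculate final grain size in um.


d^2 = 3.1^2 + 3.06*8.8 = 36.538
d = sqrt(36.538) = 6.04 um

6.04


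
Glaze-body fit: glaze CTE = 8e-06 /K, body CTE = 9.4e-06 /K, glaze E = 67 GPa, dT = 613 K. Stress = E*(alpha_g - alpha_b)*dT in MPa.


Stress = 67*1000*(8e-06 - 9.4e-06)*613 = -57.5 MPa

-57.5


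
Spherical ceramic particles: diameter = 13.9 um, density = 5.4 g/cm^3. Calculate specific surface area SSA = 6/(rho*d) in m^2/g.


SSA = 6 / (5.4 * 13.9) = 0.08 m^2/g

0.08


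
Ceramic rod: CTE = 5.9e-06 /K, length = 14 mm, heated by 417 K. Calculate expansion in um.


dL = 5.9e-06 * 14 * 417 * 1000 = 34.444 um

34.444


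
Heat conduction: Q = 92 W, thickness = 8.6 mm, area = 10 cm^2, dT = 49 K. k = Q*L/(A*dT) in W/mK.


k = 92*8.6/1000/(10/10000*49) = 16.15 W/mK

16.15


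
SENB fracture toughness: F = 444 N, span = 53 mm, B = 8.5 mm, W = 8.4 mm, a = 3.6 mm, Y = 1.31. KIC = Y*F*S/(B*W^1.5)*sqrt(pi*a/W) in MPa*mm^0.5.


KIC = 1.31*444*53/(8.5*8.4^1.5)*sqrt(pi*3.6/8.4) = 172.85

172.85


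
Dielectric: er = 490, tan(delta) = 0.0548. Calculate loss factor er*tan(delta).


Loss = 490 * 0.0548 = 26.852

26.852


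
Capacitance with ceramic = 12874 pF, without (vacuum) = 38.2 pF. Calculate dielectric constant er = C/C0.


er = 12874 / 38.2 = 337.02

337.02


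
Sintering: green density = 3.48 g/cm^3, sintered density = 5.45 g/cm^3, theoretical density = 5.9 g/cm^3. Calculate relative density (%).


Relative = 5.45 / 5.9 * 100 = 92.4%

92.4


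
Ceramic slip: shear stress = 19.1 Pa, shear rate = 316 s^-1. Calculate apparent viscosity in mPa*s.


eta = tau/gamma * 1000 = 19.1/316 * 1000 = 60.4 mPa*s

60.4


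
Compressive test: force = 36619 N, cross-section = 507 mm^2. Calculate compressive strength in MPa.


CS = 36619 / 507 = 72.2 MPa

72.2


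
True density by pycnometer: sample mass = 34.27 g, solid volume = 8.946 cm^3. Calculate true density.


TD = 34.27 / 8.946 = 3.831 g/cm^3

3.831


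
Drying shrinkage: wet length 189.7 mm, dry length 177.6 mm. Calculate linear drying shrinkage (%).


DS = (189.7 - 177.6) / 189.7 * 100 = 6.38%

6.38


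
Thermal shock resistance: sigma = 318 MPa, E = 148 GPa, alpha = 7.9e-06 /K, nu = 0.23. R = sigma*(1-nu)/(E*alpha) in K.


R = 318*(1-0.23)/(148*1000*7.9e-06) = 209 K

209


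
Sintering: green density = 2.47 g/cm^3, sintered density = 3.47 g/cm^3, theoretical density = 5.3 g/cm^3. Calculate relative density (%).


Relative = 3.47 / 5.3 * 100 = 65.5%

65.5


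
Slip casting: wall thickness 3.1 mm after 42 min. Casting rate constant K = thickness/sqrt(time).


K = 3.1 / sqrt(42) = 3.1 / 6.4807 = 0.478 mm/min^0.5

0.478


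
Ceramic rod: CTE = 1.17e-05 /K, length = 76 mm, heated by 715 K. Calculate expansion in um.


dL = 1.17e-05 * 76 * 715 * 1000 = 635.778 um

635.778


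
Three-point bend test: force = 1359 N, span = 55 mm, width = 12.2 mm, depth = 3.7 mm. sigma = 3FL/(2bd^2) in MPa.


sigma = 3*1359*55/(2*12.2*3.7^2) = 671.3 MPa

671.3


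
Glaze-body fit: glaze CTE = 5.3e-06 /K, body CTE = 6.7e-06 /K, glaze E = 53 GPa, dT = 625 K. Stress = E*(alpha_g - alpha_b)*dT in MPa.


Stress = 53*1000*(5.3e-06 - 6.7e-06)*625 = -46.4 MPa

-46.4


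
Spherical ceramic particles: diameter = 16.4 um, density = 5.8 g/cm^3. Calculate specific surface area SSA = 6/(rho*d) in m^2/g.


SSA = 6 / (5.8 * 16.4) = 0.063 m^2/g

0.063


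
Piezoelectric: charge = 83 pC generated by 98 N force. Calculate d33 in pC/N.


d33 = 83 / 98 = 0.8 pC/N

0.8


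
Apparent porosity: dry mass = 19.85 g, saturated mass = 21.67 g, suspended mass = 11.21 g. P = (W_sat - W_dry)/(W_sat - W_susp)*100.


P = (21.67 - 19.85) / (21.67 - 11.21) * 100 = 1.82 / 10.46 * 100 = 17.4%

17.4


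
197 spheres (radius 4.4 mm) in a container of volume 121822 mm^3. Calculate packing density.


V_sphere = 4/3*pi*4.4^3 = 356.8179 mm^3
Total V = 197*356.8179 = 70293.1263 mm^3
PD = 70293.1263 / 121822 = 0.577

0.577


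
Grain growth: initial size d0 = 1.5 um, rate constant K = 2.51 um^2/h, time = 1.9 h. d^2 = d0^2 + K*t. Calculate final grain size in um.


d^2 = 1.5^2 + 2.51*1.9 = 7.019
d = sqrt(7.019) = 2.65 um

2.65


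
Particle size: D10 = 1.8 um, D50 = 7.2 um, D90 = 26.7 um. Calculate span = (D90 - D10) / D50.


Span = (26.7 - 1.8) / 7.2 = 24.9 / 7.2 = 3.458

3.458


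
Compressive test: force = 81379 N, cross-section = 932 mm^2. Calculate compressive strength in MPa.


CS = 81379 / 932 = 87.3 MPa

87.3


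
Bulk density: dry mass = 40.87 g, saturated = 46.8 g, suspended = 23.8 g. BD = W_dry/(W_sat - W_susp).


BD = 40.87 / (46.8 - 23.8) = 40.87 / 23.0 = 1.777 g/cm^3

1.777


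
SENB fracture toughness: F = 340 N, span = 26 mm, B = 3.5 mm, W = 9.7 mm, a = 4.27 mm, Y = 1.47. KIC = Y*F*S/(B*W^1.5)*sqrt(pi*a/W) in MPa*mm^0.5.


KIC = 1.47*340*26/(3.5*9.7^1.5)*sqrt(pi*4.27/9.7) = 144.53

144.53


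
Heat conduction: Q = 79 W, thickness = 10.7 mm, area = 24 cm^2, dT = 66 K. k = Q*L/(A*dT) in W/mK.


k = 79*10.7/1000/(24/10000*66) = 5.34 W/mK

5.34


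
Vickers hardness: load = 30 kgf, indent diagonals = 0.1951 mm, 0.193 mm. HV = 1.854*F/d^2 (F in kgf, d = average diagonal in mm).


d_avg = (0.1951+0.193)/2 = 0.19405 mm
HV = 1.854*30/0.19405^2 = 1477

1477


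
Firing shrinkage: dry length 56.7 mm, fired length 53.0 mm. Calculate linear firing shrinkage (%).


FS = (56.7 - 53.0) / 56.7 * 100 = 6.53%

6.53


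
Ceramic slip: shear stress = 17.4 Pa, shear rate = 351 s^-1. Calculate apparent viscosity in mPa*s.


eta = tau/gamma * 1000 = 17.4/351 * 1000 = 49.6 mPa*s

49.6


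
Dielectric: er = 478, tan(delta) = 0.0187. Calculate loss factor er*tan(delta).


Loss = 478 * 0.0187 = 8.939

8.939


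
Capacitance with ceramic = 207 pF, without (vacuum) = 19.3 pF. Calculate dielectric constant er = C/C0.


er = 207 / 19.3 = 10.73

10.73


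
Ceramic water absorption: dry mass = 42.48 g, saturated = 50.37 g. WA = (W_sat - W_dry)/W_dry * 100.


WA = (50.37 - 42.48) / 42.48 * 100 = 18.57%

18.57


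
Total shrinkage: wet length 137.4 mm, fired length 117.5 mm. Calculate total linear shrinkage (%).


TS = (137.4 - 117.5) / 137.4 * 100 = 14.48%

14.48


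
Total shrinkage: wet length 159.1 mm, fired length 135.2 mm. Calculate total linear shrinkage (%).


TS = (159.1 - 135.2) / 159.1 * 100 = 15.02%

15.02


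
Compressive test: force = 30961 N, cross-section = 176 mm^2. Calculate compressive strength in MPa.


CS = 30961 / 176 = 175.9 MPa

175.9


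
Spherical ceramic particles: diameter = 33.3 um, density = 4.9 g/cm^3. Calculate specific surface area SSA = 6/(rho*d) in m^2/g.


SSA = 6 / (4.9 * 33.3) = 0.037 m^2/g

0.037


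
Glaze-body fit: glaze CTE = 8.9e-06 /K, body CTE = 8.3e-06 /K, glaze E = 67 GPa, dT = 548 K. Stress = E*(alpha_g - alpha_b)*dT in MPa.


Stress = 67*1000*(8.9e-06 - 8.3e-06)*548 = 22.0 MPa

22.0


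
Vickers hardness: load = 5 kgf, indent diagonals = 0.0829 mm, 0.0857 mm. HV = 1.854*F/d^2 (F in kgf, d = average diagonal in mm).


d_avg = (0.0829+0.0857)/2 = 0.0843 mm
HV = 1.854*5/0.0843^2 = 1304

1304


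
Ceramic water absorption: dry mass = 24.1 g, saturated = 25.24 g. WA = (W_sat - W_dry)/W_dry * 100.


WA = (25.24 - 24.1) / 24.1 * 100 = 4.73%

4.73


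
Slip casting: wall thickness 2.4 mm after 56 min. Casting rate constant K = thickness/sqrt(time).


K = 2.4 / sqrt(56) = 2.4 / 7.4833 = 0.321 mm/min^0.5

0.321


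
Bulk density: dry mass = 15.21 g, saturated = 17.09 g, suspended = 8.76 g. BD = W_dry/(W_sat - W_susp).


BD = 15.21 / (17.09 - 8.76) = 15.21 / 8.33 = 1.826 g/cm^3

1.826


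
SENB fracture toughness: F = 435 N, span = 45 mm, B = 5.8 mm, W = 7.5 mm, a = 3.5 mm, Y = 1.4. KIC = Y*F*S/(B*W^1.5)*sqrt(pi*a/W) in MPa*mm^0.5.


KIC = 1.4*435*45/(5.8*7.5^1.5)*sqrt(pi*3.5/7.5) = 278.54

278.54


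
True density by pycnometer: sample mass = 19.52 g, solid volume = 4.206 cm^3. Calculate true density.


TD = 19.52 / 4.206 = 4.641 g/cm^3

4.641


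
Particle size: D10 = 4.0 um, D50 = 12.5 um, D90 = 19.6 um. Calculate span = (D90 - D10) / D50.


Span = (19.6 - 4.0) / 12.5 = 15.6 / 12.5 = 1.248

1.248


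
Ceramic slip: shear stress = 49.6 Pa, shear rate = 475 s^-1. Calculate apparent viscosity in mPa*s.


eta = tau/gamma * 1000 = 49.6/475 * 1000 = 104.4 mPa*s

104.4


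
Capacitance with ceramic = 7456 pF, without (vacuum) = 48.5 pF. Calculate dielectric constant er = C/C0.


er = 7456 / 48.5 = 153.73

153.73


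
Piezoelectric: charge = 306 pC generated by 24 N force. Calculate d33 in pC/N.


d33 = 306 / 24 = 12.8 pC/N

12.8


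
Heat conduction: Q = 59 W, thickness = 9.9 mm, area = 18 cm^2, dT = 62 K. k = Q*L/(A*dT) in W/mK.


k = 59*9.9/1000/(18/10000*62) = 5.23 W/mK

5.23


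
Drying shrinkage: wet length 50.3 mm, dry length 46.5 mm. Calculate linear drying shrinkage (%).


DS = (50.3 - 46.5) / 50.3 * 100 = 7.55%

7.55


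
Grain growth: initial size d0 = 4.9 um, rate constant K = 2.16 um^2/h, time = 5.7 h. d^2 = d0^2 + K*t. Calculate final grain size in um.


d^2 = 4.9^2 + 2.16*5.7 = 36.322
d = sqrt(36.322) = 6.03 um

6.03


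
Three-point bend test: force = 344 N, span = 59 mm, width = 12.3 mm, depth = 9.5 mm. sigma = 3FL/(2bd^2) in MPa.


sigma = 3*344*59/(2*12.3*9.5^2) = 27.4 MPa

27.4


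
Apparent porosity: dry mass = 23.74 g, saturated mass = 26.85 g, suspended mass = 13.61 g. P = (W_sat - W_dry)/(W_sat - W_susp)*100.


P = (26.85 - 23.74) / (26.85 - 13.61) * 100 = 3.11 / 13.24 * 100 = 23.5%

23.5


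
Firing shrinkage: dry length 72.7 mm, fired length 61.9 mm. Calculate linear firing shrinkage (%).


FS = (72.7 - 61.9) / 72.7 * 100 = 14.86%

14.86


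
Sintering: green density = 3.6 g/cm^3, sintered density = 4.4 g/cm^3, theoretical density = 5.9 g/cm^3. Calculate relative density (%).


Relative = 4.4 / 5.9 * 100 = 74.6%

74.6


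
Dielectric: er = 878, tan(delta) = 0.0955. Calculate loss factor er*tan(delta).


Loss = 878 * 0.0955 = 83.849

83.849


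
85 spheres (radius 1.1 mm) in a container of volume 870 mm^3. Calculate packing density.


V_sphere = 4/3*pi*1.1^3 = 5.5753 mm^3
Total V = 85*5.5753 = 473.9005 mm^3
PD = 473.9005 / 870 = 0.545

0.545


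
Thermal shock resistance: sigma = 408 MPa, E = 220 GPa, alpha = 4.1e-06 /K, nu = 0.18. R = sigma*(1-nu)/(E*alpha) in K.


R = 408*(1-0.18)/(220*1000*4.1e-06) = 371 K

371


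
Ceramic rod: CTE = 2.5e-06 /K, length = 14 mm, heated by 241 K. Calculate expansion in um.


dL = 2.5e-06 * 14 * 241 * 1000 = 8.435 um

8.435


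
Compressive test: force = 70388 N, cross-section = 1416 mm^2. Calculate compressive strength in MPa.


CS = 70388 / 1416 = 49.7 MPa

49.7


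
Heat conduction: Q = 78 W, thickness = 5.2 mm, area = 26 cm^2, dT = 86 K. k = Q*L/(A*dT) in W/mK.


k = 78*5.2/1000/(26/10000*86) = 1.81 W/mK

1.81


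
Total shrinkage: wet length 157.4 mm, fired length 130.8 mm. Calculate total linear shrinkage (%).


TS = (157.4 - 130.8) / 157.4 * 100 = 16.9%

16.9


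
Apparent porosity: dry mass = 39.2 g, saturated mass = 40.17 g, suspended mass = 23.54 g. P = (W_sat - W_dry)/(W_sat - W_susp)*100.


P = (40.17 - 39.2) / (40.17 - 23.54) * 100 = 0.97 / 16.63 * 100 = 5.8%

5.8


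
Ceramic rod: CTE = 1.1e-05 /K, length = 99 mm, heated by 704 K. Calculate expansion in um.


dL = 1.1e-05 * 99 * 704 * 1000 = 766.656 um

766.656


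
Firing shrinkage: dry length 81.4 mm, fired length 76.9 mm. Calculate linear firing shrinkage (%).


FS = (81.4 - 76.9) / 81.4 * 100 = 5.53%

5.53


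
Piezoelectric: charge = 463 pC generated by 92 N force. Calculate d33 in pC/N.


d33 = 463 / 92 = 5.0 pC/N

5.0


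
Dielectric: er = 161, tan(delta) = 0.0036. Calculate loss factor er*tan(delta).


Loss = 161 * 0.0036 = 0.58

0.58


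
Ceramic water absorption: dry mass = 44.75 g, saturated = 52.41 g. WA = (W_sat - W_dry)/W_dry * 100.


WA = (52.41 - 44.75) / 44.75 * 100 = 17.12%

17.12


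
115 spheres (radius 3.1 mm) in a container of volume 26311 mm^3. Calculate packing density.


V_sphere = 4/3*pi*3.1^3 = 124.7882 mm^3
Total V = 115*124.7882 = 14350.643 mm^3
PD = 14350.643 / 26311 = 0.545

0.545


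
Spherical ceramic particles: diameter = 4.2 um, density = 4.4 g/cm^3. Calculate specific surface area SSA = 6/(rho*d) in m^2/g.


SSA = 6 / (4.4 * 4.2) = 0.325 m^2/g

0.325


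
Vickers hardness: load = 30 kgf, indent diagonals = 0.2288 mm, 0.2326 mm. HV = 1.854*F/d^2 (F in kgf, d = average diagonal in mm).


d_avg = (0.2288+0.2326)/2 = 0.2307 mm
HV = 1.854*30/0.2307^2 = 1045

1045


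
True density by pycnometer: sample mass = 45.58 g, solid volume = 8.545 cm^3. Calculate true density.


TD = 45.58 / 8.545 = 5.334 g/cm^3

5.334


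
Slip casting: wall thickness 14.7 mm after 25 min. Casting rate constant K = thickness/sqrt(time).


K = 14.7 / sqrt(25) = 14.7 / 5.0 = 2.94 mm/min^0.5

2.94


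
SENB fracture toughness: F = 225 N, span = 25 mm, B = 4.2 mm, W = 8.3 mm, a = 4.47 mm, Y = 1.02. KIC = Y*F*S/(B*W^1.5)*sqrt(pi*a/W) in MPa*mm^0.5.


KIC = 1.02*225*25/(4.2*8.3^1.5)*sqrt(pi*4.47/8.3) = 74.31

74.31


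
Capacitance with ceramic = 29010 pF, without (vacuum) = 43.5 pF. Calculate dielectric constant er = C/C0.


er = 29010 / 43.5 = 666.9

666.9


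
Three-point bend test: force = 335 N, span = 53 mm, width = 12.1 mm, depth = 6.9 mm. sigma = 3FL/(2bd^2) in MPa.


sigma = 3*335*53/(2*12.1*6.9^2) = 46.2 MPa

46.2


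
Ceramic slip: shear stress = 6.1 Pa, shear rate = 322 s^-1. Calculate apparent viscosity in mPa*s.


eta = tau/gamma * 1000 = 6.1/322 * 1000 = 18.9 mPa*s

18.9


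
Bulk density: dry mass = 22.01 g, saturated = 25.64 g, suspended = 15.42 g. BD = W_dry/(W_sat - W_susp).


BD = 22.01 / (25.64 - 15.42) = 22.01 / 10.22 = 2.154 g/cm^3

2.154


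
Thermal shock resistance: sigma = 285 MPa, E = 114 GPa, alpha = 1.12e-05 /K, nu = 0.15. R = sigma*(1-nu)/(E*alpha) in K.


R = 285*(1-0.15)/(114*1000*1.12e-05) = 190 K

190


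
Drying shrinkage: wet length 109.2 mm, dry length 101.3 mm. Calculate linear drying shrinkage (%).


DS = (109.2 - 101.3) / 109.2 * 100 = 7.23%

7.23


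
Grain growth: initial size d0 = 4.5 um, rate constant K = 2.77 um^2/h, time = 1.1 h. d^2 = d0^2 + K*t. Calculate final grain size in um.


d^2 = 4.5^2 + 2.77*1.1 = 23.297
d = sqrt(23.297) = 4.83 um

4.83


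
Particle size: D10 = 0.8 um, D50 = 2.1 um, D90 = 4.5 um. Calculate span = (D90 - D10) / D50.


Span = (4.5 - 0.8) / 2.1 = 3.7 / 2.1 = 1.762

1.762


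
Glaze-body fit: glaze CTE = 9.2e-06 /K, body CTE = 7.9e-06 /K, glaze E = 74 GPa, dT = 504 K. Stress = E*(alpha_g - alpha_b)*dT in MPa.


Stress = 74*1000*(9.2e-06 - 7.9e-06)*504 = 48.5 MPa

48.5


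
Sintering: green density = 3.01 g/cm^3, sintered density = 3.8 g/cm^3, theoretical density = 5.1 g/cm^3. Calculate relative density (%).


Relative = 3.8 / 5.1 * 100 = 74.5%

74.5


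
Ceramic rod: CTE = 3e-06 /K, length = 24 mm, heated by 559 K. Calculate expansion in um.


dL = 3e-06 * 24 * 559 * 1000 = 40.248 um

40.248


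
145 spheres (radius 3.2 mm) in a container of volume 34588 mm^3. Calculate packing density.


V_sphere = 4/3*pi*3.2^3 = 137.2583 mm^3
Total V = 145*137.2583 = 19902.4535 mm^3
PD = 19902.4535 / 34588 = 0.575

0.575


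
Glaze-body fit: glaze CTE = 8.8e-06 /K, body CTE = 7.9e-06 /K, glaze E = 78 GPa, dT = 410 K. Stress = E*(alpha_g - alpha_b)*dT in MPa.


Stress = 78*1000*(8.8e-06 - 7.9e-06)*410 = 28.8 MPa

28.8


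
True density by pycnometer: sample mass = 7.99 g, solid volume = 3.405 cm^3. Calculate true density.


TD = 7.99 / 3.405 = 2.347 g/cm^3

2.347


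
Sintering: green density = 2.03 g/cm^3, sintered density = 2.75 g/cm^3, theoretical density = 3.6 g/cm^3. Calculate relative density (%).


Relative = 2.75 / 3.6 * 100 = 76.4%

76.4


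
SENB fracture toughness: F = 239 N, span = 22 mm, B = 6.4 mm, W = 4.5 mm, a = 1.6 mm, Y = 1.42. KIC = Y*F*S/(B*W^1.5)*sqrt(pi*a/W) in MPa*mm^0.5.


KIC = 1.42*239*22/(6.4*4.5^1.5)*sqrt(pi*1.6/4.5) = 129.16

129.16


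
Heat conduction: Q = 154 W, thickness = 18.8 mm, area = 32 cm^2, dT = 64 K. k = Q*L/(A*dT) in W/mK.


k = 154*18.8/1000/(32/10000*64) = 14.14 W/mK

14.14


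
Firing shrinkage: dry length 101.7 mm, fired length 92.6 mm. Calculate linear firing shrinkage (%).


FS = (101.7 - 92.6) / 101.7 * 100 = 8.95%

8.95


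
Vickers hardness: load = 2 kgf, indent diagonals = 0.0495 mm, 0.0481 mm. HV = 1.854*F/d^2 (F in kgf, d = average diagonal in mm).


d_avg = (0.0495+0.0481)/2 = 0.0488 mm
HV = 1.854*2/0.0488^2 = 1557

1557


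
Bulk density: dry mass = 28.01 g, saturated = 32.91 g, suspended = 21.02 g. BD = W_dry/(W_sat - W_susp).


BD = 28.01 / (32.91 - 21.02) = 28.01 / 11.89 = 2.356 g/cm^3

2.356


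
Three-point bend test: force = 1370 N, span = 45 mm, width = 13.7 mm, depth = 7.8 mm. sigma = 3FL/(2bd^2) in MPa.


sigma = 3*1370*45/(2*13.7*7.8^2) = 110.9 MPa

110.9


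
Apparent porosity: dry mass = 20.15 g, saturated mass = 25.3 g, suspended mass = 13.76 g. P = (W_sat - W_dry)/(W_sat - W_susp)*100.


P = (25.3 - 20.15) / (25.3 - 13.76) * 100 = 5.15 / 11.54 * 100 = 44.6%

44.6


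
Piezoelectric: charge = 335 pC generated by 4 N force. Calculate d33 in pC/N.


d33 = 335 / 4 = 83.8 pC/N

83.8


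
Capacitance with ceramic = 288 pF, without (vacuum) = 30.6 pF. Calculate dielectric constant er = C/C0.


er = 288 / 30.6 = 9.41

9.41


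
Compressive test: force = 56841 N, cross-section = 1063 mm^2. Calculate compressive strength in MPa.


CS = 56841 / 1063 = 53.5 MPa

53.5


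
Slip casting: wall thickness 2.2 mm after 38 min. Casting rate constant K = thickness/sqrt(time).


K = 2.2 / sqrt(38) = 2.2 / 6.1644 = 0.357 mm/min^0.5

0.357


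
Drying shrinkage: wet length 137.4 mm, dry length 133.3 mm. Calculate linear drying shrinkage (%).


DS = (137.4 - 133.3) / 137.4 * 100 = 2.98%

2.98


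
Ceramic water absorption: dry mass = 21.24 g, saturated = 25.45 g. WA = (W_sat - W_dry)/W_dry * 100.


WA = (25.45 - 21.24) / 21.24 * 100 = 19.82%

19.82


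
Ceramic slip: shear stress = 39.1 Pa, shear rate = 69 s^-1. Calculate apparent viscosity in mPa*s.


eta = tau/gamma * 1000 = 39.1/69 * 1000 = 566.7 mPa*s

566.7


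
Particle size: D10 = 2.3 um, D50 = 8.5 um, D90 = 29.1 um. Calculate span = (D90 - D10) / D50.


Span = (29.1 - 2.3) / 8.5 = 26.8 / 8.5 = 3.153

3.153


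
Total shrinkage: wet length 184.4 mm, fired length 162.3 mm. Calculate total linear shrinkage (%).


TS = (184.4 - 162.3) / 184.4 * 100 = 11.98%

11.98


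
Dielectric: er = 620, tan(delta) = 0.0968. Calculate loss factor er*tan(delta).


Loss = 620 * 0.0968 = 60.016

60.016


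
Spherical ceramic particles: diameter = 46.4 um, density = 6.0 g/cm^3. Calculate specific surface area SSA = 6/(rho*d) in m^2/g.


SSA = 6 / (6.0 * 46.4) = 0.022 m^2/g

0.022


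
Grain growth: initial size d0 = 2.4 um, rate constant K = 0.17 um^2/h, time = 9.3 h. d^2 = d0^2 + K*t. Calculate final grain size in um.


d^2 = 2.4^2 + 0.17*9.3 = 7.341
d = sqrt(7.341) = 2.71 um

2.71


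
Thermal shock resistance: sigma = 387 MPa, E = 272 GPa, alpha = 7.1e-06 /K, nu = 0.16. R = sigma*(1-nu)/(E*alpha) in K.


R = 387*(1-0.16)/(272*1000*7.1e-06) = 168 K

168


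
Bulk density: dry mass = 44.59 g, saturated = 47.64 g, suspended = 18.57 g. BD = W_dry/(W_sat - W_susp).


BD = 44.59 / (47.64 - 18.57) = 44.59 / 29.07 = 1.534 g/cm^3

1.534


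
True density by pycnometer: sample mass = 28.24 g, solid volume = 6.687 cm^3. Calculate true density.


TD = 28.24 / 6.687 = 4.223 g/cm^3

4.223


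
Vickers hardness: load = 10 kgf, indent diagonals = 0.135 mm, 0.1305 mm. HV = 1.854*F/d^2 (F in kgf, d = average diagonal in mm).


d_avg = (0.135+0.1305)/2 = 0.13275 mm
HV = 1.854*10/0.13275^2 = 1052

1052


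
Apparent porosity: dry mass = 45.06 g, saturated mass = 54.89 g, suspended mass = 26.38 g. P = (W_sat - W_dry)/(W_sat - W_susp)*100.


P = (54.89 - 45.06) / (54.89 - 26.38) * 100 = 9.83 / 28.51 * 100 = 34.5%

34.5


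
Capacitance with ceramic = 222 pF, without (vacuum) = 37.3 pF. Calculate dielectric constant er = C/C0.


er = 222 / 37.3 = 5.95

5.95


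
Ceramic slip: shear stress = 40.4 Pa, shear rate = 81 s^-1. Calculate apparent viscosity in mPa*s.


eta = tau/gamma * 1000 = 40.4/81 * 1000 = 498.8 mPa*s

498.8


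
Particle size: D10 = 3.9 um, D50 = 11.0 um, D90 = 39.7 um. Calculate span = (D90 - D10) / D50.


Span = (39.7 - 3.9) / 11.0 = 35.8 / 11.0 = 3.255

3.255


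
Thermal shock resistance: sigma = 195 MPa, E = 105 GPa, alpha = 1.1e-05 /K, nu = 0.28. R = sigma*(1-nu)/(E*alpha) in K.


R = 195*(1-0.28)/(105*1000*1.1e-05) = 122 K

122


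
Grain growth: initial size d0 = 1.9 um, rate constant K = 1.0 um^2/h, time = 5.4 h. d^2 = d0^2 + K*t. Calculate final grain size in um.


d^2 = 1.9^2 + 1.0*5.4 = 9.01
d = sqrt(9.01) = 3.0 um

3.0


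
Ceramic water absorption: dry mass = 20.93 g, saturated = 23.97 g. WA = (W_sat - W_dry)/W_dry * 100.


WA = (23.97 - 20.93) / 20.93 * 100 = 14.52%

14.52


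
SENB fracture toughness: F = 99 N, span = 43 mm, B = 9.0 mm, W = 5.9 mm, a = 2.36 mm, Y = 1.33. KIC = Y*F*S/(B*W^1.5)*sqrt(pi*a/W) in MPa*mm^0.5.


KIC = 1.33*99*43/(9.0*5.9^1.5)*sqrt(pi*2.36/5.9) = 49.21

49.21


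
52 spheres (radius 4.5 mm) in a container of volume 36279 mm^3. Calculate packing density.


V_sphere = 4/3*pi*4.5^3 = 381.7035 mm^3
Total V = 52*381.7035 = 19848.582 mm^3
PD = 19848.582 / 36279 = 0.547

0.547


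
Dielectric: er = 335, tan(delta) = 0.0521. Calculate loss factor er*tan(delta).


Loss = 335 * 0.0521 = 17.454

17.454


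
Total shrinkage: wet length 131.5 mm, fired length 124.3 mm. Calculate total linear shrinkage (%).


TS = (131.5 - 124.3) / 131.5 * 100 = 5.48%

5.48


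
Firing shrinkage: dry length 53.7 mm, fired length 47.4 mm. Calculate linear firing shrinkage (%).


FS = (53.7 - 47.4) / 53.7 * 100 = 11.73%

11.73


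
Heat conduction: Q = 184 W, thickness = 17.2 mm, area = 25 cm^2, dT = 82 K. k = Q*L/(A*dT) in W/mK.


k = 184*17.2/1000/(25/10000*82) = 15.44 W/mK

15.44


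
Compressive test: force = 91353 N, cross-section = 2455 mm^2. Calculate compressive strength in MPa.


CS = 91353 / 2455 = 37.2 MPa

37.2


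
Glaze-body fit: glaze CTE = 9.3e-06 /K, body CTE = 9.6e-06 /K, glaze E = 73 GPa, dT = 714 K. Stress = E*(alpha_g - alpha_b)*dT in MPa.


Stress = 73*1000*(9.3e-06 - 9.6e-06)*714 = -15.6 MPa

-15.6


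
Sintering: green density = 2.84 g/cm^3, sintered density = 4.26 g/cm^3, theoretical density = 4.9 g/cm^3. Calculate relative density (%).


Relative = 4.26 / 4.9 * 100 = 86.9%

86.9


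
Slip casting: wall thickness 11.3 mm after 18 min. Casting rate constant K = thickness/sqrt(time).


K = 11.3 / sqrt(18) = 11.3 / 4.2426 = 2.663 mm/min^0.5

2.663


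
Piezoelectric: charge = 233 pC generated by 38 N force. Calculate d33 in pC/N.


d33 = 233 / 38 = 6.1 pC/N

6.1


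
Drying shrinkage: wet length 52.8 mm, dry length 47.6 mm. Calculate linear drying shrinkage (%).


DS = (52.8 - 47.6) / 52.8 * 100 = 9.85%

9.85


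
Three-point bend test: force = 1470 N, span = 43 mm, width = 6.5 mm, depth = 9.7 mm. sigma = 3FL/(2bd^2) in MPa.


sigma = 3*1470*43/(2*6.5*9.7^2) = 155.0 MPa

155.0


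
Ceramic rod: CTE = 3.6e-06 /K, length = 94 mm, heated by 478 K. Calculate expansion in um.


dL = 3.6e-06 * 94 * 478 * 1000 = 161.755 um

161.755


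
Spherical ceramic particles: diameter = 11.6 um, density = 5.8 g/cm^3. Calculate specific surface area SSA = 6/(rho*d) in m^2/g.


SSA = 6 / (5.8 * 11.6) = 0.089 m^2/g

0.089


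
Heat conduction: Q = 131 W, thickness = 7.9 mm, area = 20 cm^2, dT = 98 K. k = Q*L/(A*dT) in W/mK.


k = 131*7.9/1000/(20/10000*98) = 5.28 W/mK

5.28


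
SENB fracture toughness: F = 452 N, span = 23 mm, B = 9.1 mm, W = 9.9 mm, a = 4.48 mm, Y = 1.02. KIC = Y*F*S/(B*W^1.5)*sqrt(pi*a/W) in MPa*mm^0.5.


KIC = 1.02*452*23/(9.1*9.9^1.5)*sqrt(pi*4.48/9.9) = 44.6

44.6


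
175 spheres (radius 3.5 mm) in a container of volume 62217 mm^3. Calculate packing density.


V_sphere = 4/3*pi*3.5^3 = 179.5944 mm^3
Total V = 175*179.5944 = 31429.02 mm^3
PD = 31429.02 / 62217 = 0.505

0.505


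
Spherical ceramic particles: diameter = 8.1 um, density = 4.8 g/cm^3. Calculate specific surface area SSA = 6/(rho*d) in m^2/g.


SSA = 6 / (4.8 * 8.1) = 0.154 m^2/g

0.154


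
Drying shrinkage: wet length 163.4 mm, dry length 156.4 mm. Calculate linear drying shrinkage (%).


DS = (163.4 - 156.4) / 163.4 * 100 = 4.28%

4.28


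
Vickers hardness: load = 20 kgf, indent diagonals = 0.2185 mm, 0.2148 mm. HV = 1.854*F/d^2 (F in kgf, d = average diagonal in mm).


d_avg = (0.2185+0.2148)/2 = 0.21665 mm
HV = 1.854*20/0.21665^2 = 790

790


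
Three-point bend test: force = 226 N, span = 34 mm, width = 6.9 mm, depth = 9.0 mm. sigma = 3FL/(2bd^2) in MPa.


sigma = 3*226*34/(2*6.9*9.0^2) = 20.6 MPa

20.6


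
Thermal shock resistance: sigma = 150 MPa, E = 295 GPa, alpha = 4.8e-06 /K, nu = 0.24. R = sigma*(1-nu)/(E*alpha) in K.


R = 150*(1-0.24)/(295*1000*4.8e-06) = 81 K

81


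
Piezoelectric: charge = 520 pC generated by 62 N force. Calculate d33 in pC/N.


d33 = 520 / 62 = 8.4 pC/N

8.4


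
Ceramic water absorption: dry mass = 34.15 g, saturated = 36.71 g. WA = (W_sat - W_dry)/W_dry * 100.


WA = (36.71 - 34.15) / 34.15 * 100 = 7.5%

7.5


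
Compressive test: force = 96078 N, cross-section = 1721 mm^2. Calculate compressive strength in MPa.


CS = 96078 / 1721 = 55.8 MPa

55.8


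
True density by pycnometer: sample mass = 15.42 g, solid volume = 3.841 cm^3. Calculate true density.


TD = 15.42 / 3.841 = 4.015 g/cm^3

4.015


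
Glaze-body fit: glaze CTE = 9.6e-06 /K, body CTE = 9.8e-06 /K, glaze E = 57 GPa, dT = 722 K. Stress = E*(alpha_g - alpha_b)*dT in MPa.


Stress = 57*1000*(9.6e-06 - 9.8e-06)*722 = -8.2 MPa

-8.2


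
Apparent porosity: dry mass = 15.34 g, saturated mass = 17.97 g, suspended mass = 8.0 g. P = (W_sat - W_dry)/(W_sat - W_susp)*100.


P = (17.97 - 15.34) / (17.97 - 8.0) * 100 = 2.63 / 9.97 * 100 = 26.4%

26.4


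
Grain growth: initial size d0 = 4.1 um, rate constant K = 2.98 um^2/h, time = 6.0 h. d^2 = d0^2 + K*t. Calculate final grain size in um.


d^2 = 4.1^2 + 2.98*6.0 = 34.69
d = sqrt(34.69) = 5.89 um

5.89


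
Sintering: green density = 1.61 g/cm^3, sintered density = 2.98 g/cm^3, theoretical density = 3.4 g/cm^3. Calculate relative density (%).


Relative = 2.98 / 3.4 * 100 = 87.6%

87.6
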